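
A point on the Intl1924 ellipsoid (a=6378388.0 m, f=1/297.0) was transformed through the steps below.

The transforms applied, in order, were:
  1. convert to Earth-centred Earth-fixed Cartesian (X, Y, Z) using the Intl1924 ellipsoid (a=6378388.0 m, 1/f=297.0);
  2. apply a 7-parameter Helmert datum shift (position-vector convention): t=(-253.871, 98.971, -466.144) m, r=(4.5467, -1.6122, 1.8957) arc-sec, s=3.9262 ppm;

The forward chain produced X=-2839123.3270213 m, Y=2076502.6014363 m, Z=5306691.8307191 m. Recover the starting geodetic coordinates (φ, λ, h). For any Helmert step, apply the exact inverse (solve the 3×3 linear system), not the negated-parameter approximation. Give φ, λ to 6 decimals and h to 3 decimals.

φ=56.643789°, λ=143.815082°, h=3364.642 m

start: X=-2839123.3270, Y=2076502.6014, Z=5306691.8307 m
→ Helmert⁻¹: X=-2838797.7442, Y=2076538.5532, Z=5307113.5532
→ geod (Bowring, a=6378388.000): φ=56.64378900°, λ=143.81508200°, h=3364.6420 m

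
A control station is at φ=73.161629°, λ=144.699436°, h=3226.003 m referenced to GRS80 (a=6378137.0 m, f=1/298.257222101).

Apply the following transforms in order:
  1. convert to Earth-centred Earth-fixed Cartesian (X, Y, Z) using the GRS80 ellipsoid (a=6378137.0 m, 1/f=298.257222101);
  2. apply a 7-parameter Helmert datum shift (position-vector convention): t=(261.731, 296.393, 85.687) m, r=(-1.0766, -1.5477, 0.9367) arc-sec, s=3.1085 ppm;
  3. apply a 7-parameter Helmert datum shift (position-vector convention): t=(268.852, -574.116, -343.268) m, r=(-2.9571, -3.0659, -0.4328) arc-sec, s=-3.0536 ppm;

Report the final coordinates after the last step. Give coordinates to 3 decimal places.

X=-1512879.239 m, Y=1071315.605 m, Z=6085267.141 m

start: φ=73.161629°, λ=144.699436°, h=3226.003 m
→ ECEF (a=6378137.000, f=1/298.257222101): X=-1513271.0018, Y=1071477.9577, Z=6085579.1917
→ Helmert 7p (PV): X=-1513064.5037, Y=1071802.5731, Z=6085666.8483
→ Helmert 7p (PV): X=-1512879.2390, Y=1071315.6055, Z=6085267.1414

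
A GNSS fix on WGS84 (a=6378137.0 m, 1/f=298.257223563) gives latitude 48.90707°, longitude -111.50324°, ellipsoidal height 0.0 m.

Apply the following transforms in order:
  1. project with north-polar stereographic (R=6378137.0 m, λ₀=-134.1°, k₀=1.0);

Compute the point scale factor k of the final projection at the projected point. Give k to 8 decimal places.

1.14048201

start: φ=48.907070°, λ=-111.503240°, h=0.000 m
→ into stereo (λ₀=-134.1°): φ=48.90707000°, λ−λ₀=22.59676000°
scale k = 1.14048201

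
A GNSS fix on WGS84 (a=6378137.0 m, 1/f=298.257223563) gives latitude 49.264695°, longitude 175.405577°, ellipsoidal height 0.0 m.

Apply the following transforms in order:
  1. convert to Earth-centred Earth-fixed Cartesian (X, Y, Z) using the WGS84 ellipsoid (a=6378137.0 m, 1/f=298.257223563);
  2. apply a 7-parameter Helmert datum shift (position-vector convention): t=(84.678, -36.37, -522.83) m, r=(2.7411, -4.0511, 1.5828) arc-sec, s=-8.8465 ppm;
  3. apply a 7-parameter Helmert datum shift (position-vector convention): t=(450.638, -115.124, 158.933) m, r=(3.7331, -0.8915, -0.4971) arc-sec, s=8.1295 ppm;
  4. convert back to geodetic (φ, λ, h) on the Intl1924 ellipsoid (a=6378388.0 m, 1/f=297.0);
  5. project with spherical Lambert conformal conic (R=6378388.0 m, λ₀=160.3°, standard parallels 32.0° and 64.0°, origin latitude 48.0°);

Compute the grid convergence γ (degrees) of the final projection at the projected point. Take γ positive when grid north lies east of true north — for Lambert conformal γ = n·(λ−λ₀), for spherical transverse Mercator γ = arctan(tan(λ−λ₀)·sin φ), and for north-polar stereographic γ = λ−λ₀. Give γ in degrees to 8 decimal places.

11.38331527

start: φ=49.264695°, λ=175.405577°, h=0.000 m
→ ECEF (a=6378137.000, f=1/298.257223563): X=-4156773.6619, Y=334038.8438, Z=4809819.9930
→ Helmert 7p (PV): X=-4156749.2397, Y=333903.7033, Z=4809177.4125
→ Helmert 7p (PV): X=-4156352.3753, Y=333714.2716, Z=4809363.5188
→ geod (Bowring, a=6378388.000): φ=49.26586773°, λ=175.40955888°, h=-835.4922 m
→ into lcc (λ₀=160.3°): φ=49.26586773°, λ−λ₀=15.10955888°
convergence γ = 11.38331527°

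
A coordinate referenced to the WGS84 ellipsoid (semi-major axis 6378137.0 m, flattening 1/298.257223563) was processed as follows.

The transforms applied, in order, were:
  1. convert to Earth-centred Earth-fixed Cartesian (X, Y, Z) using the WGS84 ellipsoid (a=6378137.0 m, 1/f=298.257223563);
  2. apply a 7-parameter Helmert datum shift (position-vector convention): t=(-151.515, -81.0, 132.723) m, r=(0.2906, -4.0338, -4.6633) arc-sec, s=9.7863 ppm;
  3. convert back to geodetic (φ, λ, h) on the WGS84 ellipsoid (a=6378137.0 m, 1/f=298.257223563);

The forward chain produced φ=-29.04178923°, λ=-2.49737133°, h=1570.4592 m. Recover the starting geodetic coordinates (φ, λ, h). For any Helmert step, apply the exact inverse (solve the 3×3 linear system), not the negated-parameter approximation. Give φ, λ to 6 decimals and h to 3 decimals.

start: φ=-29.041789°, λ=-2.497371°, h=1570.459 m
→ ECEF (a=6378137.000, f=1/298.257223563): X=5576662.5751, Y=-243226.0078, Z=-3078713.7811
→ Helmert⁻¹: X=5576704.7959, Y=-243020.8862, Z=-3078925.0919
→ geod (Bowring, a=6378137.000): φ=-29.04331000°, λ=-2.49524900°, h=1702.1080 m

φ=-29.043310°, λ=-2.495249°, h=1702.108 m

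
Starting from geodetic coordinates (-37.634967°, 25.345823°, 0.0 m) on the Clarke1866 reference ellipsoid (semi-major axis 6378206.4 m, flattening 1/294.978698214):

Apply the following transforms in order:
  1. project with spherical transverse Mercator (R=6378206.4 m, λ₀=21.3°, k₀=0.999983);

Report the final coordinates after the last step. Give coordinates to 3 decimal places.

E=356735.836 m, N=-4197177.854 m

start: φ=-37.634967°, λ=25.345823°, h=0.000 m
→ tm (R=6378206.4, λ₀=21.3°): E=356735.8357, N=-4197177.8540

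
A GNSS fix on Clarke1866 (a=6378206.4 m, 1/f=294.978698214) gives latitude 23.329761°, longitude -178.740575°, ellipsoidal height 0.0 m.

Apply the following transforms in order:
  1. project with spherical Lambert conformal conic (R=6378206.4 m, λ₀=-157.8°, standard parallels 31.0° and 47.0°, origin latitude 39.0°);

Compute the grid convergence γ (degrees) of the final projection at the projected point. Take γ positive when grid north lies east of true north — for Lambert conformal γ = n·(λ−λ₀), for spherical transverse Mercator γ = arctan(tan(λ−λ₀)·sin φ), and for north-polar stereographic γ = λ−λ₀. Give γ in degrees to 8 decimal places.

start: φ=23.329761°, λ=-178.740575°, h=0.000 m
→ into lcc (λ₀=-157.8°): φ=23.32976100°, λ−λ₀=-20.94057500°
convergence γ = -13.22162292°

-13.22162292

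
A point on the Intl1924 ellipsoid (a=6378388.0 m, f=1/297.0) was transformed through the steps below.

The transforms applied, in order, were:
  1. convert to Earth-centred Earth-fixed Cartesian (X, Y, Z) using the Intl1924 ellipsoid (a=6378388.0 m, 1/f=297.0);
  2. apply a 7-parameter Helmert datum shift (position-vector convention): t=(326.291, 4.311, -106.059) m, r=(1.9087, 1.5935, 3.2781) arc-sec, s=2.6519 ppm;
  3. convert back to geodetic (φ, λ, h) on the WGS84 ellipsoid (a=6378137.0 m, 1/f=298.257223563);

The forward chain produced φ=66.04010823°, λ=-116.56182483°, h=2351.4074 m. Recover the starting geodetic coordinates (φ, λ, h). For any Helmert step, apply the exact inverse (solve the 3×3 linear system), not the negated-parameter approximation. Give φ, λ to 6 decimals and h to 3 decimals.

φ=66.040152°, λ=-116.570543°, h=2317.612 m

start: φ=66.040108°, λ=-116.561825°, h=2351.407 m
→ ECEF (a=6378137.000, f=1/298.257223563): X=-1161894.5851, Y=-2324116.3404, Z=5807913.9938
→ Helmert⁻¹: X=-1162299.5992, Y=-2324042.2707, Z=5808017.1770
→ geod (Bowring, a=6378388.000): φ=66.04015200°, λ=-116.57054300°, h=2317.6120 m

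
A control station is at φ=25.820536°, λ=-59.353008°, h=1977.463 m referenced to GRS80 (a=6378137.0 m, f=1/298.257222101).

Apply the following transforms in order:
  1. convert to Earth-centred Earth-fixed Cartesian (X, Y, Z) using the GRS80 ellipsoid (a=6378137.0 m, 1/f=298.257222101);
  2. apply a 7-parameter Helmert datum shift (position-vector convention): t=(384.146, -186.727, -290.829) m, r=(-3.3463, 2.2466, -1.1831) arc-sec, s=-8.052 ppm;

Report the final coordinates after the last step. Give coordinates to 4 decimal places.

start: φ=25.820536°, λ=-59.353008°, h=1977.463 m
→ ECEF (a=6378137.000, f=1/298.257222101): X=2929410.2524, Y=-4944103.0224, Z=2762039.6051
→ Helmert 7p (PV): X=2929772.5359, Y=-4944221.9328, Z=2761774.8389

X=2929772.5359 m, Y=-4944221.9328 m, Z=2761774.8389 m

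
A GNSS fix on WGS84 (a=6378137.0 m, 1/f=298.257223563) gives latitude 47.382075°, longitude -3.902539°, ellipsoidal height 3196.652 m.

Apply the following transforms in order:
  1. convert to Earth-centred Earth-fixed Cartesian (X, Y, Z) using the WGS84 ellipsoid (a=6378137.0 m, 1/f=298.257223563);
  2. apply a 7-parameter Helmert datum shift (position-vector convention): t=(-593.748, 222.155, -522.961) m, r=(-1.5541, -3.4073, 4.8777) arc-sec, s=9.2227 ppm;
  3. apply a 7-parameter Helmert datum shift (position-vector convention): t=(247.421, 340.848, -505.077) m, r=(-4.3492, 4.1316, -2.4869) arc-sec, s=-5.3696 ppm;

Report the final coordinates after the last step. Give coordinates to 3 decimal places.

start: φ=47.382075°, λ=-3.902539°, h=3196.652 m
→ ECEF (a=6378137.000, f=1/298.257223563): X=4318653.0035, Y=-294608.4916, Z=4672982.6219
→ Helmert 7p (PV): X=4318028.8581, Y=-294251.7174, Z=4672576.3189
→ Helmert 7p (PV): X=4318343.1391, Y=-293862.8277, Z=4671965.8644

X=4318343.139 m, Y=-293862.828 m, Z=4671965.864 m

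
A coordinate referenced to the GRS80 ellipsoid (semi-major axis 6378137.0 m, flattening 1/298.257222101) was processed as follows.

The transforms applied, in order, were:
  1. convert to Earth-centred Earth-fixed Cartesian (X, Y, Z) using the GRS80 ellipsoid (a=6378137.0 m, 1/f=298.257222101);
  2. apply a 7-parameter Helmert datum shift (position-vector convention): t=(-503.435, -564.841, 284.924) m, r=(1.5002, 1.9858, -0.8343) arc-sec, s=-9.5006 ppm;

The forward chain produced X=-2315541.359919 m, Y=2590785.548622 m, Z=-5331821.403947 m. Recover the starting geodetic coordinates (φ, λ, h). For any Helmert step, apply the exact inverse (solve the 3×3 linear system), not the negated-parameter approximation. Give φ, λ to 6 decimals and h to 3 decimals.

φ=-57.084873°, λ=131.776712°, h=1377.326 m

start: X=-2315541.3599, Y=2590785.5486, Z=-5331821.4039 m
→ Helmert⁻¹: X=-2315019.0654, Y=2591326.8634, Z=-5332198.1215
→ geod (Bowring, a=6378137.000): φ=-57.08487300°, λ=131.77671200°, h=1377.3260 m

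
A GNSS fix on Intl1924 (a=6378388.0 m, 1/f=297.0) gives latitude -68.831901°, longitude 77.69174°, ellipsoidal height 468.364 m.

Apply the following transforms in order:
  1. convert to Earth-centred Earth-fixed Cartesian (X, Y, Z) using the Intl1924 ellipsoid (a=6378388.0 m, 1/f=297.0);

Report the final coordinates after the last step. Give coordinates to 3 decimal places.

X=492468.574 m, Y=2257101.445 m, Z=-5925801.942 m

start: φ=-68.831901°, λ=77.691740°, h=468.364 m
→ ECEF (a=6378388.000, f=1/297.0): X=492468.5743, Y=2257101.4452, Z=-5925801.9422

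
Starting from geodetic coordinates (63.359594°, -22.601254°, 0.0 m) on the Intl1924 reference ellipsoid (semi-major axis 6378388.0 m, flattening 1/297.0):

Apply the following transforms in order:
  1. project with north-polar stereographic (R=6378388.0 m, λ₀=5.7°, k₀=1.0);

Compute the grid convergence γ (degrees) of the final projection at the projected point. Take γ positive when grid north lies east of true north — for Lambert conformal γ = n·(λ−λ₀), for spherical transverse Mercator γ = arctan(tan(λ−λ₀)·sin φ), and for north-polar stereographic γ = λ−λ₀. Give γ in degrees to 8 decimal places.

start: φ=63.359594°, λ=-22.601254°, h=0.000 m
→ into stereo (λ₀=5.7°): φ=63.35959400°, λ−λ₀=-28.30125400°
convergence γ = -28.30125400°

-28.30125400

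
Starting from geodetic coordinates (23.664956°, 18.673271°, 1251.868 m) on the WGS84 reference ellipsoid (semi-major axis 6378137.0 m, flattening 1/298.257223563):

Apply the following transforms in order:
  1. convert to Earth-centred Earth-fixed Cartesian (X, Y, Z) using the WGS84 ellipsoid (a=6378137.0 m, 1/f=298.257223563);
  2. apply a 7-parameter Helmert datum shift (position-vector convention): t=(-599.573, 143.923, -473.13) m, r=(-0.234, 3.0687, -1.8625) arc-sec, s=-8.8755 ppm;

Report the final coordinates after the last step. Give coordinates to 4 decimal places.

start: φ=23.664956°, λ=18.673271°, h=1251.868 m
→ ECEF (a=6378137.000, f=1/298.257223563): X=5538348.3029, Y=1871748.2286, Z=2544842.0624
→ Helmert 7p (PV): X=5537754.3359, Y=1871828.4170, Z=2544261.8264

X=5537754.3359 m, Y=1871828.4170 m, Z=2544261.8264 m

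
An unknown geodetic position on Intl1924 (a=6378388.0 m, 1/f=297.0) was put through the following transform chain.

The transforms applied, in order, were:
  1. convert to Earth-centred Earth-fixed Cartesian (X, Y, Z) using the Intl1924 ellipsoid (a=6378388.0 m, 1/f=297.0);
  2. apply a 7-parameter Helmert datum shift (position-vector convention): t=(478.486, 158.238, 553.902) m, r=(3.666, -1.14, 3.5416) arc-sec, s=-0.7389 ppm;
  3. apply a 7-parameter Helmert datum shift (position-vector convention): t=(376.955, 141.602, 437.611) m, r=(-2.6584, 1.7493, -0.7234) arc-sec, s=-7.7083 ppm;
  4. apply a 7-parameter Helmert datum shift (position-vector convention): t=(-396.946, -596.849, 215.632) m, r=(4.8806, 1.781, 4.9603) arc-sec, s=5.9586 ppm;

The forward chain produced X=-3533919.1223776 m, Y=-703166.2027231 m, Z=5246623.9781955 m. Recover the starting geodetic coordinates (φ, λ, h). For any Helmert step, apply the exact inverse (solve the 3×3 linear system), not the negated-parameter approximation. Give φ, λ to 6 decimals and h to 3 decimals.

start: X=-3533919.1224, Y=-703166.2027, Z=5246623.9782 m
→ Helmert⁻¹: X=-3533563.3120, Y=-702356.0531, Z=5246363.1935
→ Helmert⁻¹: X=-3534009.5337, Y=-702583.0754, Z=5245926.9935
→ Helmert⁻¹: X=-3534473.7041, Y=-702587.9171, Z=5245408.9892
→ geod (Bowring, a=6378388.000): φ=55.69085200°, λ=-168.75721400°, h=221.9320 m

φ=55.690852°, λ=-168.757214°, h=221.932 m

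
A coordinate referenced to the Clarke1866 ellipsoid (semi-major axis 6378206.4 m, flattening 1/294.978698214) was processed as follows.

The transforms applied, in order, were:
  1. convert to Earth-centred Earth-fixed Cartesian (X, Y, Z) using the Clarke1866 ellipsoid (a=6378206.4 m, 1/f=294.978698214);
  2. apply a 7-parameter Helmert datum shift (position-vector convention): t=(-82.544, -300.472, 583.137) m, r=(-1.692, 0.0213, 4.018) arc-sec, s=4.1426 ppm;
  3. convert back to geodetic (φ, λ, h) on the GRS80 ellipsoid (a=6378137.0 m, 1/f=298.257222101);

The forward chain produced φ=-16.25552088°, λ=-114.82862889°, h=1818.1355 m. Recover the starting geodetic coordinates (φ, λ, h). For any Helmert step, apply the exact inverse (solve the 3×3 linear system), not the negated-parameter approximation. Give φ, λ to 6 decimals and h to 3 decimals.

start: φ=-16.255521°, λ=-114.828629°, h=1818.135 m
→ ECEF (a=6378137.000, f=1/298.257222101): X=-2572555.7614, Y=-5560222.6265, Z=-1774400.0509
→ Helmert⁻¹: X=-2572570.6820, Y=-5559834.4483, Z=-1775021.7081
→ geod (Bowring, a=6378206.400): φ=-16.26294000°, λ=-114.83028000°, h=1609.1910 m

φ=-16.262940°, λ=-114.830280°, h=1609.191 m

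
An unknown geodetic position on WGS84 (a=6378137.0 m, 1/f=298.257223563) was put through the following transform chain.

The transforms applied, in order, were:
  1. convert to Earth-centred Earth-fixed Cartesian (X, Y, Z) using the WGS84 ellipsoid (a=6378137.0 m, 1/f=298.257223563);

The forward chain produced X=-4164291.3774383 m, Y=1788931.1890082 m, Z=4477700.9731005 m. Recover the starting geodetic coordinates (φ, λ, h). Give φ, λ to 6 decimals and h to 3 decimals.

start: X=-4164291.3774, Y=1788931.1890, Z=4477700.9731 m
→ geod (Bowring, a=6378137.000): φ=44.84521200°, λ=156.75220200°, h=3591.0260 m

φ=44.845212°, λ=156.752202°, h=3591.026 m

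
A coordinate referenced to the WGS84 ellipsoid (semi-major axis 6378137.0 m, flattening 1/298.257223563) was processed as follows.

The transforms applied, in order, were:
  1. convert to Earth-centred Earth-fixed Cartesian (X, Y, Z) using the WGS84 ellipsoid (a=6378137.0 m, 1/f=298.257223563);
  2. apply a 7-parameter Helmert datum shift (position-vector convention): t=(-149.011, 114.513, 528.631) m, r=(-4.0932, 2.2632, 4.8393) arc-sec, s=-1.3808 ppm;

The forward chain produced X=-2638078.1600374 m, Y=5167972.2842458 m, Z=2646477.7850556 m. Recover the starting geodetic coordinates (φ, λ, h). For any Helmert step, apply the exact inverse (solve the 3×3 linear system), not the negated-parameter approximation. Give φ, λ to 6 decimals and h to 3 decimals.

start: X=-2638078.1600, Y=5167972.2842, Z=2646477.7851 m
→ Helmert⁻¹: X=-2637840.5780, Y=5167874.2862, Z=2646026.4177
→ geod (Bowring, a=6378137.000): φ=24.66048900°, λ=117.04115200°, h=2595.7420 m

φ=24.660489°, λ=117.041152°, h=2595.742 m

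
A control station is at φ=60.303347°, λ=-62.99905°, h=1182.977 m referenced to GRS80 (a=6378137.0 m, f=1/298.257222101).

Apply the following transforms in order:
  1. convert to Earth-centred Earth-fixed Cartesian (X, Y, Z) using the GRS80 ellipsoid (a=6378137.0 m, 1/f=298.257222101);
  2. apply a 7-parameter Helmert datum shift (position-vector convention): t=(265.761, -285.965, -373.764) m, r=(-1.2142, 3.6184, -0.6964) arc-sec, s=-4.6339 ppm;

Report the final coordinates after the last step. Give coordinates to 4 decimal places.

start: φ=60.303347°, λ=-62.999050°, h=1182.977 m
→ ECEF (a=6378137.000, f=1/298.257222101): X=1438459.7154, Y=-2823020.4339, Z=5518325.8596
→ Helmert 7p (PV): X=1438806.0844, Y=-2823265.6898, Z=5517917.9081

X=1438806.0844 m, Y=-2823265.6898 m, Z=5517917.9081 m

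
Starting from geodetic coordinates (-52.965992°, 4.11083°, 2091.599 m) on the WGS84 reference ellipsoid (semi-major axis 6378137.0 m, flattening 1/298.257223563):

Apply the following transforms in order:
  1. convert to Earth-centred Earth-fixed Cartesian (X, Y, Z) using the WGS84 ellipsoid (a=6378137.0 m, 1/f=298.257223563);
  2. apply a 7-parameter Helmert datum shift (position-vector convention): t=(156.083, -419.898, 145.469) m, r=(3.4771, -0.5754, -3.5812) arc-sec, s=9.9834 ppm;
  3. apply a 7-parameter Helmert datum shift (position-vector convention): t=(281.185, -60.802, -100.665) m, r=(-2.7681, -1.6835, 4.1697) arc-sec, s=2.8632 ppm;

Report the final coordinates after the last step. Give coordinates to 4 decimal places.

X=3841595.1239 m, Y=275611.1680 m, Z=-5069911.9533 m

start: φ=-52.965992°, λ=4.110830°, h=2091.599 m
→ ECEF (a=6378137.000, f=1/298.257223563): X=3841053.7679, Y=276059.9307, Z=-5069934.6476
→ Helmert 7p (PV): X=3841267.1340, Y=275661.5662, Z=-5069824.4249
→ Helmert 7p (PV): X=3841595.1239, Y=275611.1680, Z=-5069911.9533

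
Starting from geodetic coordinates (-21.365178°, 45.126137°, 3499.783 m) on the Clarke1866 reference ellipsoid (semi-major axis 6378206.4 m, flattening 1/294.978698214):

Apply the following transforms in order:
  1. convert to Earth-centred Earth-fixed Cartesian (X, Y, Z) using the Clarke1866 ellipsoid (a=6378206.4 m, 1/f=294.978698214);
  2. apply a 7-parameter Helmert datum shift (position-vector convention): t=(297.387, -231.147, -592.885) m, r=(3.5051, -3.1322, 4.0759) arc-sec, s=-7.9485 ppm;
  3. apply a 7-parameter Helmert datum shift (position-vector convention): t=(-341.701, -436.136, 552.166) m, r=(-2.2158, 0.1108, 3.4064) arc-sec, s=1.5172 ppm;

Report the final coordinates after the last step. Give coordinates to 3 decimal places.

start: φ=-21.365178°, λ=45.126137°, h=3499.783 m
→ ECEF (a=6378206.400, f=1/294.978698214): X=4195055.5602, Y=4213567.2233, Z=-2310234.2384
→ Helmert 7p (PV): X=4195271.4226, Y=4213424.7386, Z=-2310673.4562
→ Helmert 7p (PV): X=4194865.2619, Y=4213039.4564, Z=-2310172.3124

X=4194865.262 m, Y=4213039.456 m, Z=-2310172.312 m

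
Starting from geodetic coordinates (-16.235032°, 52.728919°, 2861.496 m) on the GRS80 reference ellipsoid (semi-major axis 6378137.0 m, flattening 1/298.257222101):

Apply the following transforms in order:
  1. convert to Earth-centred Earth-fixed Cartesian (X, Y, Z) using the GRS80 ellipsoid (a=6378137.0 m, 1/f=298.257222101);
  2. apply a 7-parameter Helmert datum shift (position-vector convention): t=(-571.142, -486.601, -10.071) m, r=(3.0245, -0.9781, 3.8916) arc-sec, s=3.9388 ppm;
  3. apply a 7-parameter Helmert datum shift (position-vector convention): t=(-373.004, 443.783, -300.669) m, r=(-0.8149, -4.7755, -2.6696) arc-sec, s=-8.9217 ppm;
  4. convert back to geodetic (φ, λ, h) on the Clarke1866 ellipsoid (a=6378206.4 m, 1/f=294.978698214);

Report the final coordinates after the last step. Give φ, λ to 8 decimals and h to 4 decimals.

start: φ=-16.235032°, λ=52.728919°, h=2861.496 m
→ ECEF (a=6378137.000, f=1/298.257222101): X=3711124.3009, Y=4876651.1602, Z=-1772514.3302
→ Helmert 7p (PV): X=3710484.1733, Y=4876279.7762, Z=-1772442.2772
→ Helmert 7p (PV): X=3710182.2123, Y=4876625.0293, Z=-1772660.4923
→ geod (Bowring, a=6378206.400): φ=-16.23894367°, λ=52.73578106°, h=2283.8241 m

φ=-16.23894367°, λ=52.73578106°, h=2283.8241 m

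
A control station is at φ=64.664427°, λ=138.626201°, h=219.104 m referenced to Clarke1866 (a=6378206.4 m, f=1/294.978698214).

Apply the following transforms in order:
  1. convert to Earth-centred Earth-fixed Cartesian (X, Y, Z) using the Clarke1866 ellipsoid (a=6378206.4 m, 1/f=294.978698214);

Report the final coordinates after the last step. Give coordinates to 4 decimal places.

X=-2053901.8308 m, Y=1809089.4544 m, Z=5741805.4830 m

start: φ=64.664427°, λ=138.626201°, h=219.104 m
→ ECEF (a=6378206.400, f=1/294.978698214): X=-2053901.8308, Y=1809089.4544, Z=5741805.4830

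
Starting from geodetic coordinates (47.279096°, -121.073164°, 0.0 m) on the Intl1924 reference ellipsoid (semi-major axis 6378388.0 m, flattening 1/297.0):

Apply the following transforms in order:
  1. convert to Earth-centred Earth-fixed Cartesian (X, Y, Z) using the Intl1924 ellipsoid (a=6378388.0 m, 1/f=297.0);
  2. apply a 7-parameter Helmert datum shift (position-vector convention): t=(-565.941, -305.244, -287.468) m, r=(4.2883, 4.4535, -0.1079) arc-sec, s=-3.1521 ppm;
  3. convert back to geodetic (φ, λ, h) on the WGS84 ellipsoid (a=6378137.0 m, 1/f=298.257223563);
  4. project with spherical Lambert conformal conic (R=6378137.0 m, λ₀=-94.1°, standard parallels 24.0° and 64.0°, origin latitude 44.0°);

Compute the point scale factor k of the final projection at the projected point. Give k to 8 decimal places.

0.93943494

start: φ=47.279096°, λ=-121.073164°, h=0.000 m
→ ECEF (a=6378388.000, f=1/297.0): X=-2237509.3187, Y=-3713092.5640, Z=4662956.9673
→ Helmert 7p (PV): X=-2237969.4708, Y=-3713481.8773, Z=4662625.9156
→ geod (Bowring, a=6378137.000): φ=47.27248380°, λ=-121.07571694°, h=345.9421 m
→ into lcc (λ₀=-94.1°): φ=47.27248380°, λ−λ₀=-26.97571694°
scale k = 0.93943494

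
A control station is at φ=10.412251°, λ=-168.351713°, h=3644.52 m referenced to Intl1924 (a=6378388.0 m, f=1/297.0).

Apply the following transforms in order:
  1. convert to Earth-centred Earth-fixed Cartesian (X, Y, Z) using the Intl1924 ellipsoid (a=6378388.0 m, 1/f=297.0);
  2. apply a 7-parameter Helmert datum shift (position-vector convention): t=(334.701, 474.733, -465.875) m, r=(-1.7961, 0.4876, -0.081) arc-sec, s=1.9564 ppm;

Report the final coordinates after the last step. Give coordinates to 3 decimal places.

start: φ=10.412251°, λ=-168.351713°, h=3644.520 m
→ ECEF (a=6378388.000, f=1/297.0): X=-6148342.5299, Y=-1267474.3594, Z=1145797.3101
→ Helmert 7p (PV): X=-6148017.6466, Y=-1266989.7143, Z=1145359.2480

X=-6148017.647 m, Y=-1266989.714 m, Z=1145359.248 m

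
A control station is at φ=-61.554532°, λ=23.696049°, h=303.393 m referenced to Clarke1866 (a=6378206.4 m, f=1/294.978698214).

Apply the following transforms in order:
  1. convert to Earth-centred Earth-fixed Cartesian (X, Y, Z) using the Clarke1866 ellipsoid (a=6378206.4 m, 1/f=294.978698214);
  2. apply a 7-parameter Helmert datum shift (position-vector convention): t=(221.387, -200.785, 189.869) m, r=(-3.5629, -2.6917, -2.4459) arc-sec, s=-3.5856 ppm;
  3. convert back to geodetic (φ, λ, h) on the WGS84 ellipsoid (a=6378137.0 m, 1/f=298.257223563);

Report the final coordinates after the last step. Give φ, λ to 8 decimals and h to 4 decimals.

φ=-61.55068052°, λ=23.68802583°, h=57.3047 m

start: φ=-61.554532°, λ=23.696049°, h=303.393 m
→ ECEF (a=6378206.400, f=1/294.978698214): X=2789381.0564, Y=1224223.2694, Z=-5585109.7923
→ Helmert 7p (PV): X=2789679.8425, Y=1223888.5447, Z=-5584884.6432
→ geod (Bowring, a=6378137.000): φ=-61.55068052°, λ=23.68802583°, h=57.3047 m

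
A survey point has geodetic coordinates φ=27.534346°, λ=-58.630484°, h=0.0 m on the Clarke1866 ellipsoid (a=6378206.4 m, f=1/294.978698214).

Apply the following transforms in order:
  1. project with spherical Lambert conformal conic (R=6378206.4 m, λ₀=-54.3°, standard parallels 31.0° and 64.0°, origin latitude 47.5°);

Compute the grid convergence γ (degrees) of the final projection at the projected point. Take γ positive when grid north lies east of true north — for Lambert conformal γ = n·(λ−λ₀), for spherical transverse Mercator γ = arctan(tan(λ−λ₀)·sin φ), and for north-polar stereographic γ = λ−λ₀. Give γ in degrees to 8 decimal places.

start: φ=27.534346°, λ=-58.630484°, h=0.000 m
→ into lcc (λ₀=-54.3°): φ=27.53434600°, λ−λ₀=-4.33048400°
convergence γ = -3.23968849°

-3.23968849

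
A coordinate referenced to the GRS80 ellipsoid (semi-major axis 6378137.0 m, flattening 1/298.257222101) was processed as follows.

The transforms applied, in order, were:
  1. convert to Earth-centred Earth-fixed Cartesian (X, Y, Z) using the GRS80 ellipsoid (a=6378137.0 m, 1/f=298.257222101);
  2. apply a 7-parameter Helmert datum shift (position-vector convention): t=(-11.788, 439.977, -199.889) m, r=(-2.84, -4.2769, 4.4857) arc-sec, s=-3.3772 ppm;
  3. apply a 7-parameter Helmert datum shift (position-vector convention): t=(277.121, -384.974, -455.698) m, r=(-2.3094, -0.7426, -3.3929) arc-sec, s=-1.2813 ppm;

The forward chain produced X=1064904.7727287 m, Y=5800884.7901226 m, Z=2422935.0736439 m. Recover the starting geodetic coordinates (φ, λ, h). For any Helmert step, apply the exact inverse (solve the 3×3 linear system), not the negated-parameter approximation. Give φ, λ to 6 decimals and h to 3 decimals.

φ=22.476331°, λ=79.599142°, h=1270.226 m

start: X=1064904.7727, Y=5800884.7901, Z=2422935.0736 m
→ Helmert⁻¹: X=1064542.3144, Y=5801267.5745, Z=2423454.9968
→ Helmert⁻¹: X=1064734.1049, Y=5800790.6616, Z=2423720.8631
→ geod (Bowring, a=6378137.000): φ=22.47633100°, λ=79.59914200°, h=1270.2260 m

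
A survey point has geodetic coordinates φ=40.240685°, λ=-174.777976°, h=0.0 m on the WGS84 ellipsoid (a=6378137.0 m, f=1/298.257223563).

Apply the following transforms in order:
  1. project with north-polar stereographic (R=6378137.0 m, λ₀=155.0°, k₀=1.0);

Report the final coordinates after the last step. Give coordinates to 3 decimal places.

start: φ=40.240685°, λ=-174.777976°, h=0.000 m
→ stereo (R=6378137.0, λ₀=155.0°): E=2977711.0268, N=-5111699.1642

E=2977711.027 m, N=-5111699.164 m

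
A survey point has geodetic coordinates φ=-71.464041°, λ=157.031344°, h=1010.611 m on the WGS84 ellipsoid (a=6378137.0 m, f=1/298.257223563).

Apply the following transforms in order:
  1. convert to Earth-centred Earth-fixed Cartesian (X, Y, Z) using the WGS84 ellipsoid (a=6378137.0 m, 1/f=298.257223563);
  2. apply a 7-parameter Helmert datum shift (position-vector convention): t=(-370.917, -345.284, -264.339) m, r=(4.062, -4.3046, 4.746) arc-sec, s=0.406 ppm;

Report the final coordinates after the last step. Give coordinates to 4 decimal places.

start: φ=-71.464041°, λ=157.031344°, h=1010.611 m
→ ECEF (a=6378137.000, f=1/298.257223563): X=-1872794.8693, Y=793745.4173, Z=-6025898.2655
→ Helmert 7p (PV): X=-1873059.0539, Y=793476.0328, Z=-6026188.5036

X=-1873059.0539 m, Y=793476.0328 m, Z=-6026188.5036 m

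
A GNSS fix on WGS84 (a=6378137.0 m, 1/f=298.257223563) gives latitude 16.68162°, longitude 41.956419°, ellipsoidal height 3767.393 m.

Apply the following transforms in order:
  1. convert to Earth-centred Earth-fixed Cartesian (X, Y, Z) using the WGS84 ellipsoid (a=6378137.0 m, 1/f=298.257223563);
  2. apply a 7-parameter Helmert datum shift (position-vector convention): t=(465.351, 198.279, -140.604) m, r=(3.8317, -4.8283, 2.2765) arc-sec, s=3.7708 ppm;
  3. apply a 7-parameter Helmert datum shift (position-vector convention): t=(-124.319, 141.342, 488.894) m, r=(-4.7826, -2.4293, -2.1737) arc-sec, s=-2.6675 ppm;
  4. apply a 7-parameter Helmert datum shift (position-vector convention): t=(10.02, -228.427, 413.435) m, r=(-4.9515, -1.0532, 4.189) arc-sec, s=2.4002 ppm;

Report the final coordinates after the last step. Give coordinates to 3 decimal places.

start: φ=16.681620°, λ=41.956419°, h=3767.393 m
→ ECEF (a=6378137.000, f=1/298.257223563): X=4547445.5922, Y=4088279.5040, Z=1820191.6443
→ Helmert 7p (PV): X=4547840.3614, Y=4088509.5754, Z=1820240.2987
→ Helmert 7p (PV): X=4547725.5593, Y=4088634.2897, Z=1820683.1009
→ Helmert 7p (PV): X=4547654.1625, Y=4088551.7421, Z=1821025.9767

X=4547654.163 m, Y=4088551.742 m, Z=1821025.977 m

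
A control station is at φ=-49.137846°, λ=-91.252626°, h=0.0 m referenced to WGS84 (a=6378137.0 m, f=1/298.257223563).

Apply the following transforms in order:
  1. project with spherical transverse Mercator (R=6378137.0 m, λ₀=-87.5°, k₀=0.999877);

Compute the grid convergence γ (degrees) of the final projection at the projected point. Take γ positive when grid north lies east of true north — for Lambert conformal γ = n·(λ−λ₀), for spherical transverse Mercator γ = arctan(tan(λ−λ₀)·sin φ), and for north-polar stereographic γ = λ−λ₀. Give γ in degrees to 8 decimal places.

start: φ=-49.137846°, λ=-91.252626°, h=0.000 m
→ into tm (λ₀=-87.5°): φ=-49.13784600°, λ−λ₀=-3.75262600°
convergence γ = 2.83979513°

2.83979513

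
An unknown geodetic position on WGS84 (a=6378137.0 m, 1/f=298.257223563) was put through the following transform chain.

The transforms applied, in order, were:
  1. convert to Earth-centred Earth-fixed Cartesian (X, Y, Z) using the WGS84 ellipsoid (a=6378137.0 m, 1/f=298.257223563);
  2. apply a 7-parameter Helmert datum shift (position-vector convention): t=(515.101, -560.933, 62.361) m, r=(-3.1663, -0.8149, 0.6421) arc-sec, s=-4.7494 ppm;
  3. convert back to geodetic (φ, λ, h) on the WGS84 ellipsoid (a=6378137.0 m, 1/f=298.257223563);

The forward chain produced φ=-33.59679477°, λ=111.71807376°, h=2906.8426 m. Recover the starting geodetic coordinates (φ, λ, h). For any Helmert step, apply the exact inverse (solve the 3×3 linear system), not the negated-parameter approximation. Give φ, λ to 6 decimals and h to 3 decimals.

start: φ=-33.596795°, λ=111.718074°, h=2906.843 m
→ ECEF (a=6378137.000, f=1/298.257223563): X=-1968818.2801, Y=4942882.6713, Z=-3510890.2970
→ Helmert⁻¹: X=-1969341.2157, Y=4943527.1077, Z=-3510885.6662
→ geod (Bowring, a=6378137.000): φ=-33.59281000°, λ=111.72073700°, h=3564.1640 m

φ=-33.592810°, λ=111.720737°, h=3564.164 m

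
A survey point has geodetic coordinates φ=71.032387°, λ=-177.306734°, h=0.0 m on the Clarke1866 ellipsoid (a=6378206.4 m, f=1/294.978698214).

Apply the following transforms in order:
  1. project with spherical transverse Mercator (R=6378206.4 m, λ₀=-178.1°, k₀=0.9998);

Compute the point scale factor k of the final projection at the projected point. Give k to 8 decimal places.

start: φ=71.032387°, λ=-177.306734°, h=0.000 m
→ into tm (λ₀=-178.1°): φ=71.03238700°, λ−λ₀=0.79326600°
scale k = 0.99981012

0.99981012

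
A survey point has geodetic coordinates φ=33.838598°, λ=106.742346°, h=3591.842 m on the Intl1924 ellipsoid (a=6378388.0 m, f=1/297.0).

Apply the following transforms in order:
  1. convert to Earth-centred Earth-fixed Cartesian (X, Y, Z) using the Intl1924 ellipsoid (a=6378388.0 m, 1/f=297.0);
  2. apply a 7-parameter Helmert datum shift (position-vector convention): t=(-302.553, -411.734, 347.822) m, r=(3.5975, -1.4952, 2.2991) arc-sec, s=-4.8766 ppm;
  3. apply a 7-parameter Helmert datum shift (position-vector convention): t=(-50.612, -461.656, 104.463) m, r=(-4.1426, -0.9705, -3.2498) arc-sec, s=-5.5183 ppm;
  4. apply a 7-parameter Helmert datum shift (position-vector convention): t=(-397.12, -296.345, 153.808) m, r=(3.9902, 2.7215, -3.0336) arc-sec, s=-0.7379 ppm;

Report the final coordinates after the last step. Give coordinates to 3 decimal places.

X=-1529255.051 m, Y=5080266.418 m, Z=3534297.907 m

start: φ=33.838598°, λ=106.742346°, h=3591.842 m
→ ECEF (a=6378388.000, f=1/297.0): X=-1528624.3068, Y=5081522.2015, Z=3533644.3915
→ Helmert 7p (PV): X=-1529001.6605, Y=5081007.0179, Z=3534052.5278
→ Helmert 7p (PV): X=-1528980.4098, Y=5080612.3905, Z=3534028.2489
→ Helmert 7p (PV): X=-1529255.0509, Y=5080266.4178, Z=3534297.9073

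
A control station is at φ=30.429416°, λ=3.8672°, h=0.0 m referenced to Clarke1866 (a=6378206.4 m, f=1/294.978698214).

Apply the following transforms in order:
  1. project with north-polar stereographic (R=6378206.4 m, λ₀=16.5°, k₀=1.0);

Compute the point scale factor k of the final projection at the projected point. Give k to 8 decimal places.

start: φ=30.429416°, λ=3.867200°, h=0.000 m
→ into stereo (λ₀=16.5°): φ=30.42941600°, λ−λ₀=-12.63280000°
scale k = 1.32760118

1.32760118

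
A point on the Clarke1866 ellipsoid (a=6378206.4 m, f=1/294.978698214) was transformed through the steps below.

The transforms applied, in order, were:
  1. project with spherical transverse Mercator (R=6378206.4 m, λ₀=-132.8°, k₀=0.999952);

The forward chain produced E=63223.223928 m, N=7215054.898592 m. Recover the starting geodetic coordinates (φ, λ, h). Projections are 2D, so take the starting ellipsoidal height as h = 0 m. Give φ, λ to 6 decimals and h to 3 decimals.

start: E=63223.2239, N=7215054.8986 m
→ tm⁻¹: φ=64.81036100°, λ=-131.46546800°

φ=64.810361°, λ=-131.465468°, h=0.000 m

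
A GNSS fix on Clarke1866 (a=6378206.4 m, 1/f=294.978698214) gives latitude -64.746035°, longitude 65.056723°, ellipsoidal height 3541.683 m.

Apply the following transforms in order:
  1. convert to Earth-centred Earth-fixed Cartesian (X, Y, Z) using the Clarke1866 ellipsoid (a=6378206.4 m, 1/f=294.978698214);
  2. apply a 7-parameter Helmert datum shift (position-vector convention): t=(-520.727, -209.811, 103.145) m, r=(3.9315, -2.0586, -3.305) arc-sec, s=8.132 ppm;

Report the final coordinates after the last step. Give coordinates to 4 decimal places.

start: φ=-64.746035°, λ=65.056723°, h=3541.683 m
→ ECEF (a=6378206.400, f=1/294.978698214): X=1151389.7904, Y=2475559.0367, Z=-5748698.2391
→ Helmert 7p (PV): X=1150975.4675, Y=2475460.4816, Z=-5748583.1655

X=1150975.4675 m, Y=2475460.4816 m, Z=-5748583.1655 m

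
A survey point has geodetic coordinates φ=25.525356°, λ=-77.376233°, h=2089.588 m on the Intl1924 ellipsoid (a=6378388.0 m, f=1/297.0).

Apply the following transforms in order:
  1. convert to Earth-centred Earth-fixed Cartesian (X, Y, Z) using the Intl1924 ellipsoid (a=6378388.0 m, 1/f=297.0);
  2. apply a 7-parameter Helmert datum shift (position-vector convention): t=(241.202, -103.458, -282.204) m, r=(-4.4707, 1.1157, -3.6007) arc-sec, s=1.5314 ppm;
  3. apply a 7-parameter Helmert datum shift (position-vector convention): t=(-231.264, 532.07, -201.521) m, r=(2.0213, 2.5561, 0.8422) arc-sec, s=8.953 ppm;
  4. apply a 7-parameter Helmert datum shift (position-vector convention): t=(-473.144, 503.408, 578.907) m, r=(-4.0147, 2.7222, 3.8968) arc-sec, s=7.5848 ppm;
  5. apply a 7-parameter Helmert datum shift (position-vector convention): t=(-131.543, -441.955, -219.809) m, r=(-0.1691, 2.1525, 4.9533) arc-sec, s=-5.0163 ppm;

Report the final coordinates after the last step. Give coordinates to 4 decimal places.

start: φ=25.525356°, λ=-77.376233°, h=2089.588 m
→ ECEF (a=6378388.000, f=1/297.0): X=1259121.9092, Y=-5622032.1474, Z=2732642.9059
→ Helmert 7p (PV): X=1259281.6783, Y=-5622106.9662, Z=2732479.9312
→ Helmert 7p (PV): X=1259118.5066, Y=-5621646.8664, Z=2732232.1740
→ Helmert 7p (PV): X=1258797.1781, Y=-5621109.1297, Z=2732924.6065
→ Helmert 7p (PV): X=1258822.8264, Y=-5621490.4181, Z=2732682.5604

X=1258822.8264 m, Y=-5621490.4181 m, Z=2732682.5604 m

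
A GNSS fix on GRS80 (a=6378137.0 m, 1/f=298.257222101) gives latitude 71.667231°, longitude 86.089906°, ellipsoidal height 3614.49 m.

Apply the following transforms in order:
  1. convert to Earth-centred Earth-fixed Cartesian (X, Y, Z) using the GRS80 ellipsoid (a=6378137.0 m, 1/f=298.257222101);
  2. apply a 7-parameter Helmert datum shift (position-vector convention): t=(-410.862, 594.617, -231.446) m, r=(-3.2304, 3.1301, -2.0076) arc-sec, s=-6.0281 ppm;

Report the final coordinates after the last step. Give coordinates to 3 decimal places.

start: φ=71.667231°, λ=86.089906°, h=3614.490 m
→ ECEF (a=6378137.000, f=1/298.257222101): X=137293.4803, Y=2008678.3999, Z=6035540.4683
→ Helmert 7p (PV): X=136992.9309, Y=2009354.0967, Z=6035239.0975

X=136992.931 m, Y=2009354.097 m, Z=6035239.097 m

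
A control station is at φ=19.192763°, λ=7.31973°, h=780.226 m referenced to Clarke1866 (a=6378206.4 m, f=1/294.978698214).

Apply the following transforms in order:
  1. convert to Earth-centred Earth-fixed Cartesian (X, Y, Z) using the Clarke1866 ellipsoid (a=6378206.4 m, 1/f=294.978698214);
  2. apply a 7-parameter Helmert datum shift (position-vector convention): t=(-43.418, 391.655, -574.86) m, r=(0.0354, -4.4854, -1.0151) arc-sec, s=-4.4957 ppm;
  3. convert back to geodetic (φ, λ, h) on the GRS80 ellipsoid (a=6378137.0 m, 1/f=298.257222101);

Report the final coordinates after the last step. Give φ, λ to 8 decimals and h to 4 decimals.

start: φ=19.192763°, λ=7.319730°, h=780.226 m
→ ECEF (a=6378206.400, f=1/294.978698214): X=5977520.3288, Y=767830.2654, Z=2083644.5291
→ Helmert 7p (PV): X=5977408.5060, Y=768188.6935, Z=2083190.4190
→ geod (Bowring, a=6378137.000): φ=19.18775179°, λ=7.32324533°, h=613.1192 m

φ=19.18775179°, λ=7.32324533°, h=613.1192 m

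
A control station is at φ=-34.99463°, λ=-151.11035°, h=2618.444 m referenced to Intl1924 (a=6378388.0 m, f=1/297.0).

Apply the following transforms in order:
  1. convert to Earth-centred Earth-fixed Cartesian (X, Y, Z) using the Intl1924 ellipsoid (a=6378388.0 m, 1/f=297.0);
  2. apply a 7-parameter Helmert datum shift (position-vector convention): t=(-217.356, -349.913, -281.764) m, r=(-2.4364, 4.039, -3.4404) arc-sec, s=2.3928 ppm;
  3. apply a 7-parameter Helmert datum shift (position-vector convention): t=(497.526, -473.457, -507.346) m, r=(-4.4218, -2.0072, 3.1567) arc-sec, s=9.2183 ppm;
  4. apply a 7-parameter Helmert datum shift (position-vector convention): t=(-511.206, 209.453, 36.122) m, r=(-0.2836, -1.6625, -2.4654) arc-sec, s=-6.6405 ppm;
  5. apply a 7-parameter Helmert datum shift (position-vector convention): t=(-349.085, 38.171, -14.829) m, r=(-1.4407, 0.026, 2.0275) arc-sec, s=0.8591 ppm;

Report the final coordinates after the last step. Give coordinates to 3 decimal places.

start: φ=-34.994630°, λ=-151.110350°, h=2618.444 m
→ ECEF (a=6378388.000, f=1/297.0): X=-4581888.5518, Y=-2528258.5730, Z=-3638937.0630
→ Helmert 7p (PV): X=-4582230.2981, Y=-2528581.0949, Z=-3639107.9493
→ Helmert 7p (PV): X=-4581700.9013, Y=-2529226.0028, Z=-3639639.2257
→ Helmert 7p (PV): X=-4582182.5777, Y=-2528949.9959, Z=-3639612.3856
→ Helmert 7p (PV): X=-4582511.1994, Y=-2528984.4602, Z=-3639612.0998

X=-4582511.199 m, Y=-2528984.460 m, Z=-3639612.100 m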